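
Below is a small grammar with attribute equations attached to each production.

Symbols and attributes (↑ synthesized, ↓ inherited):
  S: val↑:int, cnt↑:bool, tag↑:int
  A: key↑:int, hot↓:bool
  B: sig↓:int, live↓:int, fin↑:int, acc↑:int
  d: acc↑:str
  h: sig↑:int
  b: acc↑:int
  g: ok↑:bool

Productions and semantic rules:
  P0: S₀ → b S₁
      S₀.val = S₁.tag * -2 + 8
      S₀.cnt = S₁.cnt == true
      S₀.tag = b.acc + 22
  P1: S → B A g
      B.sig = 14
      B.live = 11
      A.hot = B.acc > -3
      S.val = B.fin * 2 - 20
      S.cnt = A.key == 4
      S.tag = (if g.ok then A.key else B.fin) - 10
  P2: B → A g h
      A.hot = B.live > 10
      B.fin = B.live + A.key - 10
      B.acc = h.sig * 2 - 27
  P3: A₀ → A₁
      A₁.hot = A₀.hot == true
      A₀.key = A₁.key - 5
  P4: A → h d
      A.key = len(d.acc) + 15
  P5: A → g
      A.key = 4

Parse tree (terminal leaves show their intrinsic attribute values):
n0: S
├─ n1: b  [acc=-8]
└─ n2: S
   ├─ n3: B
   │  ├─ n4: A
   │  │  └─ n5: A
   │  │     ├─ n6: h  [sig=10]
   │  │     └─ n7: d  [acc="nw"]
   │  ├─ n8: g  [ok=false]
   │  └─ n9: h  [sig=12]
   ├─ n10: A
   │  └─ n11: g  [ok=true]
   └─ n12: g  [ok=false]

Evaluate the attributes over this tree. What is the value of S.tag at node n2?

3

1. n1.acc = -8  [terminal]
2. n3.sig = 14  [14]
3. n3.live = 11  [11]
4. n4.hot = true  [B.live > 10]
5. n5.hot = true  [A₀.hot == true]
6. n6.sig = 10  [terminal]
7. n7.acc = "nw"  [terminal]
8. n5.key = 17  [len(d.acc) + 15]
9. n4.key = 12  [A₁.key - 5]
10. n8.ok = false  [terminal]
11. n9.sig = 12  [terminal]
12. n3.fin = 13  [B.live + A.key - 10]
13. n3.acc = -3  [h.sig * 2 - 27]
14. n10.hot = false  [B.acc > -3]
15. n11.ok = true  [terminal]
16. n10.key = 4  [4]
17. n12.ok = false  [terminal]
18. n2.val = 6  [B.fin * 2 - 20]
19. n2.cnt = true  [A.key == 4]
20. n2.tag = 3  [(if g.ok then A.key else B.fin) - 10]
21. n0.val = 2  [S₁.tag * -2 + 8]
22. n0.cnt = true  [S₁.cnt == true]
23. n0.tag = 14  [b.acc + 22]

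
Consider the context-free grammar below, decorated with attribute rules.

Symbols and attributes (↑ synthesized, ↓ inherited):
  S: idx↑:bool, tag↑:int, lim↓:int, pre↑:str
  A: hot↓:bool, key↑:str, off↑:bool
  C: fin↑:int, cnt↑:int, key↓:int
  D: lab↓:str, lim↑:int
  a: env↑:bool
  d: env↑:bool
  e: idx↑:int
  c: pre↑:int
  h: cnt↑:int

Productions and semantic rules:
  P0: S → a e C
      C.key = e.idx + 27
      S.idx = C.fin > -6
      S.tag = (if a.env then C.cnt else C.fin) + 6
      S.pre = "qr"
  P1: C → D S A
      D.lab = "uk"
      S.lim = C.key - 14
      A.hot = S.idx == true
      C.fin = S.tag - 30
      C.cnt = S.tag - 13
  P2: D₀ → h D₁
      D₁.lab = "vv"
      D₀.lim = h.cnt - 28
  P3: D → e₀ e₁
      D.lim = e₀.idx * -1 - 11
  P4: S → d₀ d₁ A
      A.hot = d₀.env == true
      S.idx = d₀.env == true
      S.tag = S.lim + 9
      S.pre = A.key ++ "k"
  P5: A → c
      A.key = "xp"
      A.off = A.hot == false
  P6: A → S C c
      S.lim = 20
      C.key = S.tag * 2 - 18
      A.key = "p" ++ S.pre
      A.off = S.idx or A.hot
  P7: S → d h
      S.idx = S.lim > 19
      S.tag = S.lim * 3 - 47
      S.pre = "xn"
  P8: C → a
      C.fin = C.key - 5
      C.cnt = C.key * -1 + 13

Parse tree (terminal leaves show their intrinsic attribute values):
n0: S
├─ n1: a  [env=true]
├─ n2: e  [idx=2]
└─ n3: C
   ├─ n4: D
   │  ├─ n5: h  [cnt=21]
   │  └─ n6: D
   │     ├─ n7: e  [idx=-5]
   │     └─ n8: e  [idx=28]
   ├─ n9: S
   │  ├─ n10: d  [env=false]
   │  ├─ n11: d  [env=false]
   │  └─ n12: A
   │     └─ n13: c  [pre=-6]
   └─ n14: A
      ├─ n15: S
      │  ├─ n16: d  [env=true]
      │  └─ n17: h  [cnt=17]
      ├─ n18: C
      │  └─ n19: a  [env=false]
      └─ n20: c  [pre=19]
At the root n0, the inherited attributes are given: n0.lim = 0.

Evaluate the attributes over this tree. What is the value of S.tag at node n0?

17

1. n0.lim = 0  [given at root]
2. n1.env = true  [terminal]
3. n2.idx = 2  [terminal]
4. n3.key = 29  [e.idx + 27]
5. n4.lab = "uk"  ["uk"]
6. n5.cnt = 21  [terminal]
7. n6.lab = "vv"  ["vv"]
8. n7.idx = -5  [terminal]
9. n8.idx = 28  [terminal]
10. n6.lim = -6  [e₀.idx * -1 - 11]
11. n4.lim = -7  [h.cnt - 28]
12. n9.lim = 15  [C.key - 14]
13. n10.env = false  [terminal]
14. n11.env = false  [terminal]
15. n12.hot = false  [d₀.env == true]
16. n13.pre = -6  [terminal]
17. n12.key = "xp"  ["xp"]
18. n12.off = true  [A.hot == false]
19. n9.idx = false  [d₀.env == true]
20. n9.tag = 24  [S.lim + 9]
21. n9.pre = "xpk"  [A.key ++ "k"]
22. n14.hot = false  [S.idx == true]
23. n15.lim = 20  [20]
24. n16.env = true  [terminal]
25. n17.cnt = 17  [terminal]
26. n15.idx = true  [S.lim > 19]
27. n15.tag = 13  [S.lim * 3 - 47]
28. n15.pre = "xn"  ["xn"]
29. n18.key = 8  [S.tag * 2 - 18]
30. n19.env = false  [terminal]
31. n18.fin = 3  [C.key - 5]
32. n18.cnt = 5  [C.key * -1 + 13]
33. n20.pre = 19  [terminal]
34. n14.key = "pxn"  ["p" ++ S.pre]
35. n14.off = true  [S.idx or A.hot]
36. n3.fin = -6  [S.tag - 30]
37. n3.cnt = 11  [S.tag - 13]
38. n0.idx = false  [C.fin > -6]
39. n0.tag = 17  [(if a.env then C.cnt else C.fin) + 6]
40. n0.pre = "qr"  ["qr"]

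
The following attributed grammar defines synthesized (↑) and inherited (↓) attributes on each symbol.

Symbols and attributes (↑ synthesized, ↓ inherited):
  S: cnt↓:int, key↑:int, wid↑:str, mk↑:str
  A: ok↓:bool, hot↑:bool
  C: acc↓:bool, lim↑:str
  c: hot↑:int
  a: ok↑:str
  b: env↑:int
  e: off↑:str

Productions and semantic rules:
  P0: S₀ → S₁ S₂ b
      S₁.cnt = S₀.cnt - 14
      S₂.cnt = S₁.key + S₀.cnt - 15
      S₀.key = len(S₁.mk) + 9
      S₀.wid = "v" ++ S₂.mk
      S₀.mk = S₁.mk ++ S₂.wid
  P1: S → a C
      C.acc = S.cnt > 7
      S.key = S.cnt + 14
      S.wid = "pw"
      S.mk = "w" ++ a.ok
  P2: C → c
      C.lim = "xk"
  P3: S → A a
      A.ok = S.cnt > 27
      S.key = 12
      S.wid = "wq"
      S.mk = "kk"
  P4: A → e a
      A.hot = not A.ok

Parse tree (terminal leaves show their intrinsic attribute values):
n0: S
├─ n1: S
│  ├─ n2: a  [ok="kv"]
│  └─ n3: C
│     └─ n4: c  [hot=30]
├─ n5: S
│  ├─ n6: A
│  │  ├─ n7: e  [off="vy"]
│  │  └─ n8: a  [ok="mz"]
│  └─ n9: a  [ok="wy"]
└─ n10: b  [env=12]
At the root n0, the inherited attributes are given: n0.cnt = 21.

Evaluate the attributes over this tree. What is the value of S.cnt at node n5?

1. n0.cnt = 21  [given at root]
2. n1.cnt = 7  [S₀.cnt - 14]
3. n2.ok = "kv"  [terminal]
4. n3.acc = false  [S.cnt > 7]
5. n4.hot = 30  [terminal]
6. n3.lim = "xk"  ["xk"]
7. n1.key = 21  [S.cnt + 14]
8. n1.wid = "pw"  ["pw"]
9. n1.mk = "wkv"  ["w" ++ a.ok]
10. n5.cnt = 27  [S₁.key + S₀.cnt - 15]
11. n6.ok = false  [S.cnt > 27]
12. n7.off = "vy"  [terminal]
13. n8.ok = "mz"  [terminal]
14. n6.hot = true  [not A.ok]
15. n9.ok = "wy"  [terminal]
16. n5.key = 12  [12]
17. n5.wid = "wq"  ["wq"]
18. n5.mk = "kk"  ["kk"]
19. n10.env = 12  [terminal]
20. n0.key = 12  [len(S₁.mk) + 9]
21. n0.wid = "vkk"  ["v" ++ S₂.mk]
22. n0.mk = "wkvwq"  [S₁.mk ++ S₂.wid]

27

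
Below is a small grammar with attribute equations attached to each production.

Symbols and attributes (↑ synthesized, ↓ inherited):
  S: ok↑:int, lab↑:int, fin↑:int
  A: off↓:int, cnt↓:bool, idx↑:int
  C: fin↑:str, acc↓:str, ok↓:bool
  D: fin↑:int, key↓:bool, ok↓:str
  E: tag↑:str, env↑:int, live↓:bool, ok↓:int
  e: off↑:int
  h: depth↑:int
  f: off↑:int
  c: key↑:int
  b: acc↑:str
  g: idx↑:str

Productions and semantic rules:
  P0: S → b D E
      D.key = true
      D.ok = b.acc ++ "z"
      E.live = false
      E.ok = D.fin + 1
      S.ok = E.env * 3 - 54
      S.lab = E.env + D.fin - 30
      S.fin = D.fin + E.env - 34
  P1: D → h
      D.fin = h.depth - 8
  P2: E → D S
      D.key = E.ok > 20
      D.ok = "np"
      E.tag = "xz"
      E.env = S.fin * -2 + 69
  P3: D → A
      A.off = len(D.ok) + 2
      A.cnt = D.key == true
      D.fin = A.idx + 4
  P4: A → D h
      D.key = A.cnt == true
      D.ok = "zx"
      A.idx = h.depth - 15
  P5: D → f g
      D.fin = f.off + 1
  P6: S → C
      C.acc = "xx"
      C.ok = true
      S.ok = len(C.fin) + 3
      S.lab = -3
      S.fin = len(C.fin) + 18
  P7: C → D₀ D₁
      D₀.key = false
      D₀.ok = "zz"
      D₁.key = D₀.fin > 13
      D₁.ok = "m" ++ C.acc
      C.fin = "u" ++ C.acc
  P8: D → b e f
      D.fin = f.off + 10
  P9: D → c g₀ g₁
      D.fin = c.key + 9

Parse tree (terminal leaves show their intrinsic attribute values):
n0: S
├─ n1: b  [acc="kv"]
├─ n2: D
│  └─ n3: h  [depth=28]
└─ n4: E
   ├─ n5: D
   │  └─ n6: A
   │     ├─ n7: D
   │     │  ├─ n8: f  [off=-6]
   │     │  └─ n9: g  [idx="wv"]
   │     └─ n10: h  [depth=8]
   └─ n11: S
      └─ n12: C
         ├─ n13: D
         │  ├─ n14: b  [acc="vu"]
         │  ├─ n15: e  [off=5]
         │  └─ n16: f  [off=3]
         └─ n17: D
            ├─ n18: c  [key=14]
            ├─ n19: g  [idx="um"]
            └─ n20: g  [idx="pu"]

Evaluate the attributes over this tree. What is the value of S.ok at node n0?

1. n1.acc = "kv"  [terminal]
2. n2.key = true  [true]
3. n2.ok = "kvz"  [b.acc ++ "z"]
4. n3.depth = 28  [terminal]
5. n2.fin = 20  [h.depth - 8]
6. n4.live = false  [false]
7. n4.ok = 21  [D.fin + 1]
8. n5.key = true  [E.ok > 20]
9. n5.ok = "np"  ["np"]
10. n6.off = 4  [len(D.ok) + 2]
11. n6.cnt = true  [D.key == true]
12. n7.key = true  [A.cnt == true]
13. n7.ok = "zx"  ["zx"]
14. n8.off = -6  [terminal]
15. n9.idx = "wv"  [terminal]
16. n7.fin = -5  [f.off + 1]
17. n10.depth = 8  [terminal]
18. n6.idx = -7  [h.depth - 15]
19. n5.fin = -3  [A.idx + 4]
20. n12.acc = "xx"  ["xx"]
21. n12.ok = true  [true]
22. n13.key = false  [false]
23. n13.ok = "zz"  ["zz"]
24. n14.acc = "vu"  [terminal]
25. n15.off = 5  [terminal]
26. n16.off = 3  [terminal]
27. n13.fin = 13  [f.off + 10]
28. n17.key = false  [D₀.fin > 13]
29. n17.ok = "mxx"  ["m" ++ C.acc]
30. n18.key = 14  [terminal]
31. n19.idx = "um"  [terminal]
32. n20.idx = "pu"  [terminal]
33. n17.fin = 23  [c.key + 9]
34. n12.fin = "uxx"  ["u" ++ C.acc]
35. n11.ok = 6  [len(C.fin) + 3]
36. n11.lab = -3  [-3]
37. n11.fin = 21  [len(C.fin) + 18]
38. n4.tag = "xz"  ["xz"]
39. n4.env = 27  [S.fin * -2 + 69]
40. n0.ok = 27  [E.env * 3 - 54]
41. n0.lab = 17  [E.env + D.fin - 30]
42. n0.fin = 13  [D.fin + E.env - 34]

27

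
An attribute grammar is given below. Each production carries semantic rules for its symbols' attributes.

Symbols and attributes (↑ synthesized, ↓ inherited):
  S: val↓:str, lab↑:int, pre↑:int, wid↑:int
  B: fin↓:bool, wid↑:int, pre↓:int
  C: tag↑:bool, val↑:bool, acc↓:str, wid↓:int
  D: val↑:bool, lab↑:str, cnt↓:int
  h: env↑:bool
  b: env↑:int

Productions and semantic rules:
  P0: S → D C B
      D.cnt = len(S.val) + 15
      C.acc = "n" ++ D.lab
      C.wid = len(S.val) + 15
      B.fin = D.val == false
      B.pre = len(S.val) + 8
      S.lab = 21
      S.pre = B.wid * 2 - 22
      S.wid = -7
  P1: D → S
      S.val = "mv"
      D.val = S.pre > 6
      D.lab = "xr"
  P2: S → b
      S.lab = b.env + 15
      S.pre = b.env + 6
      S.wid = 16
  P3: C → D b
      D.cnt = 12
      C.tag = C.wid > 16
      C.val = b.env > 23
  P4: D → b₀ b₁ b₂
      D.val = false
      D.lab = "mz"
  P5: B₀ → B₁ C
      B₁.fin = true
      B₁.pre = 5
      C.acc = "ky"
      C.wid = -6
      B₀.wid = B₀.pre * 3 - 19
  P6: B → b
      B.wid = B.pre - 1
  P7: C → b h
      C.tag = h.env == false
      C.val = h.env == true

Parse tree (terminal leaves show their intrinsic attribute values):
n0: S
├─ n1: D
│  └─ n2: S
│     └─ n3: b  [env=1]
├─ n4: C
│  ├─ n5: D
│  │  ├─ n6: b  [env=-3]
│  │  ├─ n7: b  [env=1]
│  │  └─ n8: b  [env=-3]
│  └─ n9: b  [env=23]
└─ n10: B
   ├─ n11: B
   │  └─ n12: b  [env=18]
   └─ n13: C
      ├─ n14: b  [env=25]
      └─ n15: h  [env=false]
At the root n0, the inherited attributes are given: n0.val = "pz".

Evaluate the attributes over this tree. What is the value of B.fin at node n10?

1. n0.val = "pz"  [given at root]
2. n1.cnt = 17  [len(S.val) + 15]
3. n2.val = "mv"  ["mv"]
4. n3.env = 1  [terminal]
5. n2.lab = 16  [b.env + 15]
6. n2.pre = 7  [b.env + 6]
7. n2.wid = 16  [16]
8. n1.val = true  [S.pre > 6]
9. n1.lab = "xr"  ["xr"]
10. n4.acc = "nxr"  ["n" ++ D.lab]
11. n4.wid = 17  [len(S.val) + 15]
12. n5.cnt = 12  [12]
13. n6.env = -3  [terminal]
14. n7.env = 1  [terminal]
15. n8.env = -3  [terminal]
16. n5.val = false  [false]
17. n5.lab = "mz"  ["mz"]
18. n9.env = 23  [terminal]
19. n4.tag = true  [C.wid > 16]
20. n4.val = false  [b.env > 23]
21. n10.fin = false  [D.val == false]
22. n10.pre = 10  [len(S.val) + 8]
23. n11.fin = true  [true]
24. n11.pre = 5  [5]
25. n12.env = 18  [terminal]
26. n11.wid = 4  [B.pre - 1]
27. n13.acc = "ky"  ["ky"]
28. n13.wid = -6  [-6]
29. n14.env = 25  [terminal]
30. n15.env = false  [terminal]
31. n13.tag = true  [h.env == false]
32. n13.val = false  [h.env == true]
33. n10.wid = 11  [B₀.pre * 3 - 19]
34. n0.lab = 21  [21]
35. n0.pre = 0  [B.wid * 2 - 22]
36. n0.wid = -7  [-7]

false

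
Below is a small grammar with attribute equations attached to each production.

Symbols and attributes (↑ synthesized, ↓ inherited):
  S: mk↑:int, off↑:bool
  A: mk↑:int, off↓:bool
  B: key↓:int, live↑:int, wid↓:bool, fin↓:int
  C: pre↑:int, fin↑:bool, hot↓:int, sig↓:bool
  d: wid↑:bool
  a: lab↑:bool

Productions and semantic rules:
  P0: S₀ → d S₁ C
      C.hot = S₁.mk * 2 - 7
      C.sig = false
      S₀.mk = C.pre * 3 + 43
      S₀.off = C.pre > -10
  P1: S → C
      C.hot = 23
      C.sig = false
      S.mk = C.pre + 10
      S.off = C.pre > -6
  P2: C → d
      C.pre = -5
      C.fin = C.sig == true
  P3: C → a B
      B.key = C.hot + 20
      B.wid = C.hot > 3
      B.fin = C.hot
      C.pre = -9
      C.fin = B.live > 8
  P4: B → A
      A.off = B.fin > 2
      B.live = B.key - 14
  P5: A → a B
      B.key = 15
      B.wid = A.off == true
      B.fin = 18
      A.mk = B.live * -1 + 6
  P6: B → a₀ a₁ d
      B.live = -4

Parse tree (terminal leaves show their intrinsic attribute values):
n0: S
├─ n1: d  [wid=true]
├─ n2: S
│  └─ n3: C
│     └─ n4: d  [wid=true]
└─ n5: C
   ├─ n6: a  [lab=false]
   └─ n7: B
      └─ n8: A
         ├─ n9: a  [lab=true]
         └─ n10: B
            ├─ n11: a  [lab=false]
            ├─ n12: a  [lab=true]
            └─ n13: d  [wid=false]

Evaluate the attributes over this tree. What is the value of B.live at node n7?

1. n1.wid = true  [terminal]
2. n3.hot = 23  [23]
3. n3.sig = false  [false]
4. n4.wid = true  [terminal]
5. n3.pre = -5  [-5]
6. n3.fin = false  [C.sig == true]
7. n2.mk = 5  [C.pre + 10]
8. n2.off = true  [C.pre > -6]
9. n5.hot = 3  [S₁.mk * 2 - 7]
10. n5.sig = false  [false]
11. n6.lab = false  [terminal]
12. n7.key = 23  [C.hot + 20]
13. n7.wid = false  [C.hot > 3]
14. n7.fin = 3  [C.hot]
15. n8.off = true  [B.fin > 2]
16. n9.lab = true  [terminal]
17. n10.key = 15  [15]
18. n10.wid = true  [A.off == true]
19. n10.fin = 18  [18]
20. n11.lab = false  [terminal]
21. n12.lab = true  [terminal]
22. n13.wid = false  [terminal]
23. n10.live = -4  [-4]
24. n8.mk = 10  [B.live * -1 + 6]
25. n7.live = 9  [B.key - 14]
26. n5.pre = -9  [-9]
27. n5.fin = true  [B.live > 8]
28. n0.mk = 16  [C.pre * 3 + 43]
29. n0.off = true  [C.pre > -10]

9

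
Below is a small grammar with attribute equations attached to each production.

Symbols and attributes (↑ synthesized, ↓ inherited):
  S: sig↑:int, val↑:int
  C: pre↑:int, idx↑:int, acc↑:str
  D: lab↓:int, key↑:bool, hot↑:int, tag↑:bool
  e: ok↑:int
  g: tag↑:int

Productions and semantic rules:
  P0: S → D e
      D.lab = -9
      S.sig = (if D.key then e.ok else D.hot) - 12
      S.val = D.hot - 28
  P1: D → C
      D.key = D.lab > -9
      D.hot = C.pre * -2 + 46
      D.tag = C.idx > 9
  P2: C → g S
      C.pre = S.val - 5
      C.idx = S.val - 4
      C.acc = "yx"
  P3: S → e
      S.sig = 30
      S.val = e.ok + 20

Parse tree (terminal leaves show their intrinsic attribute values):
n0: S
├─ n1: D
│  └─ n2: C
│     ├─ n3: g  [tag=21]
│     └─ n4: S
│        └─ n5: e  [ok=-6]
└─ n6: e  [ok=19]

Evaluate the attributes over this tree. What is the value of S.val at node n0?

1. n1.lab = -9  [-9]
2. n3.tag = 21  [terminal]
3. n5.ok = -6  [terminal]
4. n4.sig = 30  [30]
5. n4.val = 14  [e.ok + 20]
6. n2.pre = 9  [S.val - 5]
7. n2.idx = 10  [S.val - 4]
8. n2.acc = "yx"  ["yx"]
9. n1.key = false  [D.lab > -9]
10. n1.hot = 28  [C.pre * -2 + 46]
11. n1.tag = true  [C.idx > 9]
12. n6.ok = 19  [terminal]
13. n0.sig = 16  [(if D.key then e.ok else D.hot) - 12]
14. n0.val = 0  [D.hot - 28]

0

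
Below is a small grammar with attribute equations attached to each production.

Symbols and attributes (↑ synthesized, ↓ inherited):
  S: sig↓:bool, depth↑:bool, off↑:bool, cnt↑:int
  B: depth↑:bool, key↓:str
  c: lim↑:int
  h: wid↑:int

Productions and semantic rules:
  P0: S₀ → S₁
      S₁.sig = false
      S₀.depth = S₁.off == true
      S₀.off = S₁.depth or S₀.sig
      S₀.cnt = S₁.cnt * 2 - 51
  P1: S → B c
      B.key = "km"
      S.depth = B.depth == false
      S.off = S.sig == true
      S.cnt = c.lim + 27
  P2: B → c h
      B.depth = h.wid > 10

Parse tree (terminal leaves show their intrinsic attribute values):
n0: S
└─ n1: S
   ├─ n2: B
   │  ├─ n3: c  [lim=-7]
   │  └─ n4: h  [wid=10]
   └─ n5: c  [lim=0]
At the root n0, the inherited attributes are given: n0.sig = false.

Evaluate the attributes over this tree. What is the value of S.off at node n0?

true

1. n0.sig = false  [given at root]
2. n1.sig = false  [false]
3. n2.key = "km"  ["km"]
4. n3.lim = -7  [terminal]
5. n4.wid = 10  [terminal]
6. n2.depth = false  [h.wid > 10]
7. n5.lim = 0  [terminal]
8. n1.depth = true  [B.depth == false]
9. n1.off = false  [S.sig == true]
10. n1.cnt = 27  [c.lim + 27]
11. n0.depth = false  [S₁.off == true]
12. n0.off = true  [S₁.depth or S₀.sig]
13. n0.cnt = 3  [S₁.cnt * 2 - 51]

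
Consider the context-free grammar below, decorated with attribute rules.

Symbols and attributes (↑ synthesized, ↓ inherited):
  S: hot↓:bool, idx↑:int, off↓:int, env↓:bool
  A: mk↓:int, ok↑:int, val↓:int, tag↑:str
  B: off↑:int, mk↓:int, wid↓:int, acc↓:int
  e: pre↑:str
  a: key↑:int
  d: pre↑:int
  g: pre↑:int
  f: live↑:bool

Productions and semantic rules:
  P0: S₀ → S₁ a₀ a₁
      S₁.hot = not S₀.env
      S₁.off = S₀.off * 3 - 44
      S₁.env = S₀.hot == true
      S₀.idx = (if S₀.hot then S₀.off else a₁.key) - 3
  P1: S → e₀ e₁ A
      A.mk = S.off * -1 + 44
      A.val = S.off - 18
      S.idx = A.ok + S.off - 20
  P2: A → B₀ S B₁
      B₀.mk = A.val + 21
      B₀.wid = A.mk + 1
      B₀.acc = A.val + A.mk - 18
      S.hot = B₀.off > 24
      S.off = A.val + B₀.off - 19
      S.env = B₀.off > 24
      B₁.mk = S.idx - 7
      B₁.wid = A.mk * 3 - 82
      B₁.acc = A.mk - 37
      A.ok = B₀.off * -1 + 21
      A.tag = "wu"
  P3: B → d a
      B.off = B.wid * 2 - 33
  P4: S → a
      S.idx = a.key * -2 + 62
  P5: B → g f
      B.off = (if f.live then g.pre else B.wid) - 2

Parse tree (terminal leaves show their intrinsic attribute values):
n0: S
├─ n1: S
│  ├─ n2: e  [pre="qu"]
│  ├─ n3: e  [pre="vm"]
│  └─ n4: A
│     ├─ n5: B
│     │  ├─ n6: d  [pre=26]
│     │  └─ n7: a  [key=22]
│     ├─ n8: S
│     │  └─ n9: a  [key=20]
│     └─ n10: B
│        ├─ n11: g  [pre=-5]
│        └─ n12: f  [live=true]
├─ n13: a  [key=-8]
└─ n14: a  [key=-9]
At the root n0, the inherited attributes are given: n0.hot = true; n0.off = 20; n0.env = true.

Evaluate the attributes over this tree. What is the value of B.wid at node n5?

1. n0.hot = true  [given at root]
2. n0.off = 20  [given at root]
3. n0.env = true  [given at root]
4. n1.hot = false  [not S₀.env]
5. n1.off = 16  [S₀.off * 3 - 44]
6. n1.env = true  [S₀.hot == true]
7. n2.pre = "qu"  [terminal]
8. n3.pre = "vm"  [terminal]
9. n4.mk = 28  [S.off * -1 + 44]
10. n4.val = -2  [S.off - 18]
11. n5.mk = 19  [A.val + 21]
12. n5.wid = 29  [A.mk + 1]
13. n5.acc = 8  [A.val + A.mk - 18]
14. n6.pre = 26  [terminal]
15. n7.key = 22  [terminal]
16. n5.off = 25  [B.wid * 2 - 33]
17. n8.hot = true  [B₀.off > 24]
18. n8.off = 4  [A.val + B₀.off - 19]
19. n8.env = true  [B₀.off > 24]
20. n9.key = 20  [terminal]
21. n8.idx = 22  [a.key * -2 + 62]
22. n10.mk = 15  [S.idx - 7]
23. n10.wid = 2  [A.mk * 3 - 82]
24. n10.acc = -9  [A.mk - 37]
25. n11.pre = -5  [terminal]
26. n12.live = true  [terminal]
27. n10.off = -7  [(if f.live then g.pre else B.wid) - 2]
28. n4.ok = -4  [B₀.off * -1 + 21]
29. n4.tag = "wu"  ["wu"]
30. n1.idx = -8  [A.ok + S.off - 20]
31. n13.key = -8  [terminal]
32. n14.key = -9  [terminal]
33. n0.idx = 17  [(if S₀.hot then S₀.off else a₁.key) - 3]

29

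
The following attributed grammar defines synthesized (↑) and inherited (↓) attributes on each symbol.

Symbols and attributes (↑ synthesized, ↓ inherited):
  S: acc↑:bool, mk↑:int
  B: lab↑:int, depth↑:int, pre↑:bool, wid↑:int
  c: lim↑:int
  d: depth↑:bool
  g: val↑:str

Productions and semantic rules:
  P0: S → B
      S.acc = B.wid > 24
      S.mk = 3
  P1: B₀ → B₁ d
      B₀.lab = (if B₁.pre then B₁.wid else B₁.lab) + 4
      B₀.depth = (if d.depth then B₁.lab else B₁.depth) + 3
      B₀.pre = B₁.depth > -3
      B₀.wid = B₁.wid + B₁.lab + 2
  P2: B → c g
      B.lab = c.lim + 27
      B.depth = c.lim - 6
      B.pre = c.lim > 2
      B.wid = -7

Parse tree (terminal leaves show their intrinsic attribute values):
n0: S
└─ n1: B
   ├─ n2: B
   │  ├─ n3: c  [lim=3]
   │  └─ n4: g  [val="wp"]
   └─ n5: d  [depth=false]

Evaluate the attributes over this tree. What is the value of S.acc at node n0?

true

1. n3.lim = 3  [terminal]
2. n4.val = "wp"  [terminal]
3. n2.lab = 30  [c.lim + 27]
4. n2.depth = -3  [c.lim - 6]
5. n2.pre = true  [c.lim > 2]
6. n2.wid = -7  [-7]
7. n5.depth = false  [terminal]
8. n1.lab = -3  [(if B₁.pre then B₁.wid else B₁.lab) + 4]
9. n1.depth = 0  [(if d.depth then B₁.lab else B₁.depth) + 3]
10. n1.pre = false  [B₁.depth > -3]
11. n1.wid = 25  [B₁.wid + B₁.lab + 2]
12. n0.acc = true  [B.wid > 24]
13. n0.mk = 3  [3]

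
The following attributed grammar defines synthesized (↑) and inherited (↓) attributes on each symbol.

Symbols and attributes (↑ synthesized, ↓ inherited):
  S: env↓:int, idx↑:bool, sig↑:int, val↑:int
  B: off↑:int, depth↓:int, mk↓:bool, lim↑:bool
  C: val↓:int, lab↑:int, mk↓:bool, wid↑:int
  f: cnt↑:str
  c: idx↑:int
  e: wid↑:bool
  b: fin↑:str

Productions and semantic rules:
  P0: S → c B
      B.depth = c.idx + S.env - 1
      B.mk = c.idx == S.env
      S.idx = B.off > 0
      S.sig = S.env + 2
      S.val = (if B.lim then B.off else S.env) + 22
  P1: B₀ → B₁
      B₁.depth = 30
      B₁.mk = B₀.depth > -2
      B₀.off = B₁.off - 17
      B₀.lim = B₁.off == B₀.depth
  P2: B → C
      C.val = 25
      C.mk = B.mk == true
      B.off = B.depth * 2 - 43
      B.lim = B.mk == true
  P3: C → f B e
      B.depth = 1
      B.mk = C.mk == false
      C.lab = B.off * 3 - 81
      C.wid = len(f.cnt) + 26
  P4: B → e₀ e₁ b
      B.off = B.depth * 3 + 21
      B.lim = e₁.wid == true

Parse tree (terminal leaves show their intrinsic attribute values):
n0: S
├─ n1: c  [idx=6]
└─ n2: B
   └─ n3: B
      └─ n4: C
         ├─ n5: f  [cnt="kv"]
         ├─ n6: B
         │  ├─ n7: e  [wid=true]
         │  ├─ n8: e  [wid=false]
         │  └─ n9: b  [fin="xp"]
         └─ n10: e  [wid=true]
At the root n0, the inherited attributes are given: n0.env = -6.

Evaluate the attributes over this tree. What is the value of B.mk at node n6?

false

1. n0.env = -6  [given at root]
2. n1.idx = 6  [terminal]
3. n2.depth = -1  [c.idx + S.env - 1]
4. n2.mk = false  [c.idx == S.env]
5. n3.depth = 30  [30]
6. n3.mk = true  [B₀.depth > -2]
7. n4.val = 25  [25]
8. n4.mk = true  [B.mk == true]
9. n5.cnt = "kv"  [terminal]
10. n6.depth = 1  [1]
11. n6.mk = false  [C.mk == false]
12. n7.wid = true  [terminal]
13. n8.wid = false  [terminal]
14. n9.fin = "xp"  [terminal]
15. n6.off = 24  [B.depth * 3 + 21]
16. n6.lim = false  [e₁.wid == true]
17. n10.wid = true  [terminal]
18. n4.lab = -9  [B.off * 3 - 81]
19. n4.wid = 28  [len(f.cnt) + 26]
20. n3.off = 17  [B.depth * 2 - 43]
21. n3.lim = true  [B.mk == true]
22. n2.off = 0  [B₁.off - 17]
23. n2.lim = false  [B₁.off == B₀.depth]
24. n0.idx = false  [B.off > 0]
25. n0.sig = -4  [S.env + 2]
26. n0.val = 16  [(if B.lim then B.off else S.env) + 22]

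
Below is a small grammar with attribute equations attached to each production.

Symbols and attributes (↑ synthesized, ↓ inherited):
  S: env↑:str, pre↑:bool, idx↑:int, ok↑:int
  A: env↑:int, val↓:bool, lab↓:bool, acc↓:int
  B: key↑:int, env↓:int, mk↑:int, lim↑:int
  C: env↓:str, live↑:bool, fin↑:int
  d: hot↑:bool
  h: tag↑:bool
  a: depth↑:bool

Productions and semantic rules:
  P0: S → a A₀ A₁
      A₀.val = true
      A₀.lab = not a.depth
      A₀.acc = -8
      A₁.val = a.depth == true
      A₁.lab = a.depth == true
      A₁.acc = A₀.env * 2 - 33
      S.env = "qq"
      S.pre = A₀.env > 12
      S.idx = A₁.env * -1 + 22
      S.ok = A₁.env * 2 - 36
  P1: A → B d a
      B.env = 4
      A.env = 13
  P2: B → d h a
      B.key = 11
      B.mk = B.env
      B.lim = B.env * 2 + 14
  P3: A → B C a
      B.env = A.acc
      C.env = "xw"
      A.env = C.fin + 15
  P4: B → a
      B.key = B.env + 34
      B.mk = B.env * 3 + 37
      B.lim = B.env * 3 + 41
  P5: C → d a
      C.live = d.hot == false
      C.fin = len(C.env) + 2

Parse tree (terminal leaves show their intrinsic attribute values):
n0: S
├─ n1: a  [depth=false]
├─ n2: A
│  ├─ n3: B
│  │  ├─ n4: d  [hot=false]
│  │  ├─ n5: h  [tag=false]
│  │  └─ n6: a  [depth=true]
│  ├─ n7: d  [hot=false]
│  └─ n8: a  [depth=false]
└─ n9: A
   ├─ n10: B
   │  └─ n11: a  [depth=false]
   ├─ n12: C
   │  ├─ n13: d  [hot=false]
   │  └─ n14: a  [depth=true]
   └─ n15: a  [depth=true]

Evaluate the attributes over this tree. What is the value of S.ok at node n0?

1. n1.depth = false  [terminal]
2. n2.val = true  [true]
3. n2.lab = true  [not a.depth]
4. n2.acc = -8  [-8]
5. n3.env = 4  [4]
6. n4.hot = false  [terminal]
7. n5.tag = false  [terminal]
8. n6.depth = true  [terminal]
9. n3.key = 11  [11]
10. n3.mk = 4  [B.env]
11. n3.lim = 22  [B.env * 2 + 14]
12. n7.hot = false  [terminal]
13. n8.depth = false  [terminal]
14. n2.env = 13  [13]
15. n9.val = false  [a.depth == true]
16. n9.lab = false  [a.depth == true]
17. n9.acc = -7  [A₀.env * 2 - 33]
18. n10.env = -7  [A.acc]
19. n11.depth = false  [terminal]
20. n10.key = 27  [B.env + 34]
21. n10.mk = 16  [B.env * 3 + 37]
22. n10.lim = 20  [B.env * 3 + 41]
23. n12.env = "xw"  ["xw"]
24. n13.hot = false  [terminal]
25. n14.depth = true  [terminal]
26. n12.live = true  [d.hot == false]
27. n12.fin = 4  [len(C.env) + 2]
28. n15.depth = true  [terminal]
29. n9.env = 19  [C.fin + 15]
30. n0.env = "qq"  ["qq"]
31. n0.pre = true  [A₀.env > 12]
32. n0.idx = 3  [A₁.env * -1 + 22]
33. n0.ok = 2  [A₁.env * 2 - 36]

2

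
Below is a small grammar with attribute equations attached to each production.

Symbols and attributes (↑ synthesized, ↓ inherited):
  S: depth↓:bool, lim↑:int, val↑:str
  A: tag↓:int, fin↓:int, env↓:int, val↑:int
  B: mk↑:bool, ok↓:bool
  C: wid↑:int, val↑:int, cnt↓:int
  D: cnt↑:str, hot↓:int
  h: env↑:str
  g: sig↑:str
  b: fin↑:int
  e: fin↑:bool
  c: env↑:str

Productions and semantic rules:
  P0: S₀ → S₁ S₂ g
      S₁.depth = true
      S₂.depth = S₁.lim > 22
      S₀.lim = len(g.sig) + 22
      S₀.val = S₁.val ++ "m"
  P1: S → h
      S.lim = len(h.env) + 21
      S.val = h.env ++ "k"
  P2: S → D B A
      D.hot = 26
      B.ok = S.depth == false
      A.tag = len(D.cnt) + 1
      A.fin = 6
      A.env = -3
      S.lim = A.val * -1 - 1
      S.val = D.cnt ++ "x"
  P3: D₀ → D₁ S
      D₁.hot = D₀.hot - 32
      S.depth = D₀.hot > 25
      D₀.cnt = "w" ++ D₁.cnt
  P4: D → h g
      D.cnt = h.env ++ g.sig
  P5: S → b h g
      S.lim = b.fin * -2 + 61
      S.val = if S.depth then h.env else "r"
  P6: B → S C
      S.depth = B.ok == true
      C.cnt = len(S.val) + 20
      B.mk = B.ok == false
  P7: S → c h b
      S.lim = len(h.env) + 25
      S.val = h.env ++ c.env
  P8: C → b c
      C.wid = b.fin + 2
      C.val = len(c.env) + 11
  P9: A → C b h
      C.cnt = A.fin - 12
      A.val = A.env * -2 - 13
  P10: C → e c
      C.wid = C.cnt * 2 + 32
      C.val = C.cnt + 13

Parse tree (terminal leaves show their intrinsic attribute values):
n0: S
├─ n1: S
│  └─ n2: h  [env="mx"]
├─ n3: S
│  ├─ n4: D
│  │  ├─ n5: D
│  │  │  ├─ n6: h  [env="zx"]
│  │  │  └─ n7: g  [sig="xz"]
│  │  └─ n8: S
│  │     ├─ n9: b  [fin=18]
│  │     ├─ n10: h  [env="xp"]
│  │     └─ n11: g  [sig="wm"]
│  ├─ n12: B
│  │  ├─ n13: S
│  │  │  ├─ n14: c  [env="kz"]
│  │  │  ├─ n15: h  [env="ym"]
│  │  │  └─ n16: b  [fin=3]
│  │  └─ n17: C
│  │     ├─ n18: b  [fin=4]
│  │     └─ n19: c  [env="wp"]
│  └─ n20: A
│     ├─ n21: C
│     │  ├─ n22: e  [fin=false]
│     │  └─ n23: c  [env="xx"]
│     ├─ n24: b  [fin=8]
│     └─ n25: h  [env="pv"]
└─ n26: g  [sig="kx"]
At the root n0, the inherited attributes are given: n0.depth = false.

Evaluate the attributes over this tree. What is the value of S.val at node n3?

1. n0.depth = false  [given at root]
2. n1.depth = true  [true]
3. n2.env = "mx"  [terminal]
4. n1.lim = 23  [len(h.env) + 21]
5. n1.val = "mxk"  [h.env ++ "k"]
6. n3.depth = true  [S₁.lim > 22]
7. n4.hot = 26  [26]
8. n5.hot = -6  [D₀.hot - 32]
9. n6.env = "zx"  [terminal]
10. n7.sig = "xz"  [terminal]
11. n5.cnt = "zxxz"  [h.env ++ g.sig]
12. n8.depth = true  [D₀.hot > 25]
13. n9.fin = 18  [terminal]
14. n10.env = "xp"  [terminal]
15. n11.sig = "wm"  [terminal]
16. n8.lim = 25  [b.fin * -2 + 61]
17. n8.val = "xp"  [if S.depth then h.env else "r"]
18. n4.cnt = "wzxxz"  ["w" ++ D₁.cnt]
19. n12.ok = false  [S.depth == false]
20. n13.depth = false  [B.ok == true]
21. n14.env = "kz"  [terminal]
22. n15.env = "ym"  [terminal]
23. n16.fin = 3  [terminal]
24. n13.lim = 27  [len(h.env) + 25]
25. n13.val = "ymkz"  [h.env ++ c.env]
26. n17.cnt = 24  [len(S.val) + 20]
27. n18.fin = 4  [terminal]
28. n19.env = "wp"  [terminal]
29. n17.wid = 6  [b.fin + 2]
30. n17.val = 13  [len(c.env) + 11]
31. n12.mk = true  [B.ok == false]
32. n20.tag = 6  [len(D.cnt) + 1]
33. n20.fin = 6  [6]
34. n20.env = -3  [-3]
35. n21.cnt = -6  [A.fin - 12]
36. n22.fin = false  [terminal]
37. n23.env = "xx"  [terminal]
38. n21.wid = 20  [C.cnt * 2 + 32]
39. n21.val = 7  [C.cnt + 13]
40. n24.fin = 8  [terminal]
41. n25.env = "pv"  [terminal]
42. n20.val = -7  [A.env * -2 - 13]
43. n3.lim = 6  [A.val * -1 - 1]
44. n3.val = "wzxxzx"  [D.cnt ++ "x"]
45. n26.sig = "kx"  [terminal]
46. n0.lim = 24  [len(g.sig) + 22]
47. n0.val = "mxkm"  [S₁.val ++ "m"]

"wzxxzx"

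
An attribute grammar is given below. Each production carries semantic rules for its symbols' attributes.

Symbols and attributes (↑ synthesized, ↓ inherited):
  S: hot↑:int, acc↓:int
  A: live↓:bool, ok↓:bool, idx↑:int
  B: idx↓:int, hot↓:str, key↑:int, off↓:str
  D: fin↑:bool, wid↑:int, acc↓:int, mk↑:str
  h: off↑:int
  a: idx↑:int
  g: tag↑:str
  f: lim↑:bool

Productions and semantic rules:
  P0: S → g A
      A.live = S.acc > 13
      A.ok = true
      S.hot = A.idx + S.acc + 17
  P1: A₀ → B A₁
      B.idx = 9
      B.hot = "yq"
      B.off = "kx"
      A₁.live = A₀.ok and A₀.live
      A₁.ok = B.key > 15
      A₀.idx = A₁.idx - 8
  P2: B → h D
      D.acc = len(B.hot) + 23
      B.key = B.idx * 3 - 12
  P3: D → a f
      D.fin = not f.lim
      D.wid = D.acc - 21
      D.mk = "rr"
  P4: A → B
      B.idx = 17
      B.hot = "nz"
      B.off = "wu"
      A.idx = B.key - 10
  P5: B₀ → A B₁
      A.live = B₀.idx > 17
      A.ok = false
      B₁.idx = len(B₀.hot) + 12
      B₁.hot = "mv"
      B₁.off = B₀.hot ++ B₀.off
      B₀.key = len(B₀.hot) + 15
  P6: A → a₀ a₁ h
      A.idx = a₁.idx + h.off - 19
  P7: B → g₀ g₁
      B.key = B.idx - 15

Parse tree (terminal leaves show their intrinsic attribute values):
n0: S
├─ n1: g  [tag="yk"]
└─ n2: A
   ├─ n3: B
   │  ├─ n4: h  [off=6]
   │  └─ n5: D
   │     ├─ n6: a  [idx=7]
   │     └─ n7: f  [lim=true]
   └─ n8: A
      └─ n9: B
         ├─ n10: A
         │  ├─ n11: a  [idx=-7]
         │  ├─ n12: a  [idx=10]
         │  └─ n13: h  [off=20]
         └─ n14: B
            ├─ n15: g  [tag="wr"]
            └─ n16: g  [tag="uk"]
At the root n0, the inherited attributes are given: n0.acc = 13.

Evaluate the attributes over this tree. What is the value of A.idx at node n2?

-1

1. n0.acc = 13  [given at root]
2. n1.tag = "yk"  [terminal]
3. n2.live = false  [S.acc > 13]
4. n2.ok = true  [true]
5. n3.idx = 9  [9]
6. n3.hot = "yq"  ["yq"]
7. n3.off = "kx"  ["kx"]
8. n4.off = 6  [terminal]
9. n5.acc = 25  [len(B.hot) + 23]
10. n6.idx = 7  [terminal]
11. n7.lim = true  [terminal]
12. n5.fin = false  [not f.lim]
13. n5.wid = 4  [D.acc - 21]
14. n5.mk = "rr"  ["rr"]
15. n3.key = 15  [B.idx * 3 - 12]
16. n8.live = false  [A₀.ok and A₀.live]
17. n8.ok = false  [B.key > 15]
18. n9.idx = 17  [17]
19. n9.hot = "nz"  ["nz"]
20. n9.off = "wu"  ["wu"]
21. n10.live = false  [B₀.idx > 17]
22. n10.ok = false  [false]
23. n11.idx = -7  [terminal]
24. n12.idx = 10  [terminal]
25. n13.off = 20  [terminal]
26. n10.idx = 11  [a₁.idx + h.off - 19]
27. n14.idx = 14  [len(B₀.hot) + 12]
28. n14.hot = "mv"  ["mv"]
29. n14.off = "nzwu"  [B₀.hot ++ B₀.off]
30. n15.tag = "wr"  [terminal]
31. n16.tag = "uk"  [terminal]
32. n14.key = -1  [B.idx - 15]
33. n9.key = 17  [len(B₀.hot) + 15]
34. n8.idx = 7  [B.key - 10]
35. n2.idx = -1  [A₁.idx - 8]
36. n0.hot = 29  [A.idx + S.acc + 17]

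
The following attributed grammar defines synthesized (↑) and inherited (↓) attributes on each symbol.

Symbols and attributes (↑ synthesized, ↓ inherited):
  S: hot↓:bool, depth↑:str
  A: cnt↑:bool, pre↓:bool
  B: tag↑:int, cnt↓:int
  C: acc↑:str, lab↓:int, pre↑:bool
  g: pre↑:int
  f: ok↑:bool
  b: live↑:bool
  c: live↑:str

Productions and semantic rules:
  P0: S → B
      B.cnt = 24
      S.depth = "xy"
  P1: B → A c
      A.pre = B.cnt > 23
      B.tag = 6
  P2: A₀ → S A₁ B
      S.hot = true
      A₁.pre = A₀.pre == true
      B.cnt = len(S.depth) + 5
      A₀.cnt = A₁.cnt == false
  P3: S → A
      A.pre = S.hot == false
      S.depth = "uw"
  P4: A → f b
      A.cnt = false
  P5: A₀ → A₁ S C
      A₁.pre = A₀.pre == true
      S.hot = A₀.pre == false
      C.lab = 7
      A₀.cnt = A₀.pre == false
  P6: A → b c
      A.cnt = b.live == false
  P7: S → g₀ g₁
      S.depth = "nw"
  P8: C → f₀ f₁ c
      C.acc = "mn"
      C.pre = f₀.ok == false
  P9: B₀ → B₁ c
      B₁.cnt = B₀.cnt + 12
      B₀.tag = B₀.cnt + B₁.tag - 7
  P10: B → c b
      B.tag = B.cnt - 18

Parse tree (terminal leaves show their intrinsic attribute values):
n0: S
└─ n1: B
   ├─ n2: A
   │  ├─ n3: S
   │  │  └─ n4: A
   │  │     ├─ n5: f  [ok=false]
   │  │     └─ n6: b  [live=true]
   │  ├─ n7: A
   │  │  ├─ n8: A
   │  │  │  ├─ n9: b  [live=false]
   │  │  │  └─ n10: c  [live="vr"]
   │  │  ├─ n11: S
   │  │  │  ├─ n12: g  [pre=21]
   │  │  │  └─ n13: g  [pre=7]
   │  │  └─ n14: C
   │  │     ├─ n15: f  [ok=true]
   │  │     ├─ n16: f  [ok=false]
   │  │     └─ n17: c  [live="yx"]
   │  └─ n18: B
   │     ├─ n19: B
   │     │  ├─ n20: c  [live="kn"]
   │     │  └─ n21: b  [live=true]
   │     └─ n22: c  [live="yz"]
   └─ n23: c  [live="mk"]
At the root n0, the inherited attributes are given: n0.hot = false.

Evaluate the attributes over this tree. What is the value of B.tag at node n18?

1

1. n0.hot = false  [given at root]
2. n1.cnt = 24  [24]
3. n2.pre = true  [B.cnt > 23]
4. n3.hot = true  [true]
5. n4.pre = false  [S.hot == false]
6. n5.ok = false  [terminal]
7. n6.live = true  [terminal]
8. n4.cnt = false  [false]
9. n3.depth = "uw"  ["uw"]
10. n7.pre = true  [A₀.pre == true]
11. n8.pre = true  [A₀.pre == true]
12. n9.live = false  [terminal]
13. n10.live = "vr"  [terminal]
14. n8.cnt = true  [b.live == false]
15. n11.hot = false  [A₀.pre == false]
16. n12.pre = 21  [terminal]
17. n13.pre = 7  [terminal]
18. n11.depth = "nw"  ["nw"]
19. n14.lab = 7  [7]
20. n15.ok = true  [terminal]
21. n16.ok = false  [terminal]
22. n17.live = "yx"  [terminal]
23. n14.acc = "mn"  ["mn"]
24. n14.pre = false  [f₀.ok == false]
25. n7.cnt = false  [A₀.pre == false]
26. n18.cnt = 7  [len(S.depth) + 5]
27. n19.cnt = 19  [B₀.cnt + 12]
28. n20.live = "kn"  [terminal]
29. n21.live = true  [terminal]
30. n19.tag = 1  [B.cnt - 18]
31. n22.live = "yz"  [terminal]
32. n18.tag = 1  [B₀.cnt + B₁.tag - 7]
33. n2.cnt = true  [A₁.cnt == false]
34. n23.live = "mk"  [terminal]
35. n1.tag = 6  [6]
36. n0.depth = "xy"  ["xy"]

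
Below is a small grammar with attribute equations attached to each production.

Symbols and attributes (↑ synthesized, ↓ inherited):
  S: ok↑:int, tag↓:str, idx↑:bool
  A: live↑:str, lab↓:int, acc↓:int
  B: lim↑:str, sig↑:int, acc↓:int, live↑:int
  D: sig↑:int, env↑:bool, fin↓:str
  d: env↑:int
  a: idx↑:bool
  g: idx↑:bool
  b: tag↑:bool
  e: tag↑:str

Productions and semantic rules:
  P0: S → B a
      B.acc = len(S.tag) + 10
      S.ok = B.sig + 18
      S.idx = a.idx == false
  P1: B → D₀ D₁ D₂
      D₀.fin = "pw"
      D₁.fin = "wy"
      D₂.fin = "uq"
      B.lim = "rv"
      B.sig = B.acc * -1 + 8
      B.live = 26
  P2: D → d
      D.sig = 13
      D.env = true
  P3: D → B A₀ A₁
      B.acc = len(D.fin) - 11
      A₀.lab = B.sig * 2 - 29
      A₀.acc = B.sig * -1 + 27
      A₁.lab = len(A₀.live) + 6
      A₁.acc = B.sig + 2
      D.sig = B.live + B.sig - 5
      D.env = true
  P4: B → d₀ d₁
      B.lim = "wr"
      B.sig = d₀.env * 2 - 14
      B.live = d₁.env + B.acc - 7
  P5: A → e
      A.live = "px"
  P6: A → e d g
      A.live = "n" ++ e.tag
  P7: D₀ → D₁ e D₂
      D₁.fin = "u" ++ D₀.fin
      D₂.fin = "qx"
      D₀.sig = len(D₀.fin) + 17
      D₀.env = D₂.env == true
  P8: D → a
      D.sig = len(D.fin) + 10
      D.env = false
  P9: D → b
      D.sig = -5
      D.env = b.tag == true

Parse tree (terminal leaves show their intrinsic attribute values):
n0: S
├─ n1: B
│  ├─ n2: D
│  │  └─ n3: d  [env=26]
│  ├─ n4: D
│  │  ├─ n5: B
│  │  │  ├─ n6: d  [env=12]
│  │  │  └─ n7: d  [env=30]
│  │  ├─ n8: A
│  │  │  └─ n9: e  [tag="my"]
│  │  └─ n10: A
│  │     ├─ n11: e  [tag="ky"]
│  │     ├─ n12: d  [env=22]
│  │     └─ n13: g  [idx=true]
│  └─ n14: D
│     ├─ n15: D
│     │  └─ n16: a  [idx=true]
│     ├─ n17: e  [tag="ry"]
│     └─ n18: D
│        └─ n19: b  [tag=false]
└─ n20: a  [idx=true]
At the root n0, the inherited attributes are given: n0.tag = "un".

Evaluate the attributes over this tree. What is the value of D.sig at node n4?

1. n0.tag = "un"  [given at root]
2. n1.acc = 12  [len(S.tag) + 10]
3. n2.fin = "pw"  ["pw"]
4. n3.env = 26  [terminal]
5. n2.sig = 13  [13]
6. n2.env = true  [true]
7. n4.fin = "wy"  ["wy"]
8. n5.acc = -9  [len(D.fin) - 11]
9. n6.env = 12  [terminal]
10. n7.env = 30  [terminal]
11. n5.lim = "wr"  ["wr"]
12. n5.sig = 10  [d₀.env * 2 - 14]
13. n5.live = 14  [d₁.env + B.acc - 7]
14. n8.lab = -9  [B.sig * 2 - 29]
15. n8.acc = 17  [B.sig * -1 + 27]
16. n9.tag = "my"  [terminal]
17. n8.live = "px"  ["px"]
18. n10.lab = 8  [len(A₀.live) + 6]
19. n10.acc = 12  [B.sig + 2]
20. n11.tag = "ky"  [terminal]
21. n12.env = 22  [terminal]
22. n13.idx = true  [terminal]
23. n10.live = "nky"  ["n" ++ e.tag]
24. n4.sig = 19  [B.live + B.sig - 5]
25. n4.env = true  [true]
26. n14.fin = "uq"  ["uq"]
27. n15.fin = "uuq"  ["u" ++ D₀.fin]
28. n16.idx = true  [terminal]
29. n15.sig = 13  [len(D.fin) + 10]
30. n15.env = false  [false]
31. n17.tag = "ry"  [terminal]
32. n18.fin = "qx"  ["qx"]
33. n19.tag = false  [terminal]
34. n18.sig = -5  [-5]
35. n18.env = false  [b.tag == true]
36. n14.sig = 19  [len(D₀.fin) + 17]
37. n14.env = false  [D₂.env == true]
38. n1.lim = "rv"  ["rv"]
39. n1.sig = -4  [B.acc * -1 + 8]
40. n1.live = 26  [26]
41. n20.idx = true  [terminal]
42. n0.ok = 14  [B.sig + 18]
43. n0.idx = false  [a.idx == false]

19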